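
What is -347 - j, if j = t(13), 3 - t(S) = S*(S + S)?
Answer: -12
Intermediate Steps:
t(S) = 3 - 2*S² (t(S) = 3 - S*(S + S) = 3 - S*2*S = 3 - 2*S²)
j = -335 (j = 3 - 2*13² = 3 - 2*169 = 3 - 338 = -335)
-347 - j = -347 - 1*(-335) = -347 + 335 = -12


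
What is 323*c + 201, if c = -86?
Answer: -27577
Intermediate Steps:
323*c + 201 = 323*(-86) + 201 = -27778 + 201 = -27577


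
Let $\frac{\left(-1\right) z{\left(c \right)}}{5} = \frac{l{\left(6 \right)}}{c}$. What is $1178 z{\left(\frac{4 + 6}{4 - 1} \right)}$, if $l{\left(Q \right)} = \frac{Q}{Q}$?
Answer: $-1767$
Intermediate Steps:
$l{\left(Q \right)} = 1$
$z{\left(c \right)} = - \frac{5}{c}$ ($z{\left(c \right)} = - 5 \cdot 1 \frac{1}{c} = - \frac{5}{c}$)
$1178 z{\left(\frac{4 + 6}{4 - 1} \right)} = 1178 \left(- \frac{5}{\left(4 + 6\right) \frac{1}{4 - 1}}\right) = 1178 \left(- \frac{5}{10 \cdot \frac{1}{3}}\right) = 1178 \left(- \frac{5}{\frac{10}{3}}\right) = 1178 \left(\left(-5\right) \frac{3}{10}\right) = 1178 \left(- \frac{3}{2}\right) = -1767$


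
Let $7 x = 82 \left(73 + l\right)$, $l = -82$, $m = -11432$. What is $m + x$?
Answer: $- \frac{80762}{7} \approx -11537.0$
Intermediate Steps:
$x = - \frac{738}{7}$ ($x = \frac{82 \left(73 - 82\right)}{7} = \frac{82 \left(-9\right)}{7} = \frac{1}{7} \left(-738\right) = - \frac{738}{7} \approx -105.43$)
$m + x = -11432 - \frac{738}{7} = - \frac{80762}{7}$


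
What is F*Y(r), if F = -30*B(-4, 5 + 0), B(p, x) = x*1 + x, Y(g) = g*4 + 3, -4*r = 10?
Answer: 2100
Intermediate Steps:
r = -5/2 (r = -¼*10 = -5/2 ≈ -2.5000)
Y(g) = 3 + 4*g (Y(g) = 4*g + 3 = 3 + 4*g)
B(p, x) = 2*x (B(p, x) = x + x = 2*x)
F = -300 (F = -60*(5 + 0) = -60*5 = -30*10 = -300)
F*Y(r) = -300*(3 + 4*(-5/2)) = -300*(3 - 10) = -300*(-7) = 2100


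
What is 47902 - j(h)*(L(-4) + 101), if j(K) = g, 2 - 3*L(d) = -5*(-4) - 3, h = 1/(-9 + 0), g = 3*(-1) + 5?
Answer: 47710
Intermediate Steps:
g = 2 (g = -3 + 5 = 2)
h = -1/9 (h = 1/(-9) = -1/9 ≈ -0.11111)
L(d) = -5 (L(d) = 2/3 - (-5*(-4) - 3)/3 = 2/3 - (20 - 3)/3 = 2/3 - 1/3*17 = 2/3 - 17/3 = -5)
j(K) = 2
47902 - j(h)*(L(-4) + 101) = 47902 - 2*(-5 + 101) = 47902 - 2*96 = 47902 - 1*192 = 47902 - 192 = 47710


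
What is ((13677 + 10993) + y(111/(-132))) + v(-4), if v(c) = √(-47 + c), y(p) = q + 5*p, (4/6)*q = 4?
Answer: 1085559/44 + I*√51 ≈ 24672.0 + 7.1414*I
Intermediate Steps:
q = 6 (q = (3/2)*4 = 6)
y(p) = 6 + 5*p
((13677 + 10993) + y(111/(-132))) + v(-4) = ((13677 + 10993) + (6 + 5*(111/(-132)))) + √(-47 - 4) = (24670 + (6 + 5*(111*(-1/132)))) + √(-51) = (24670 + (6 + 5*(-37/44))) + I*√51 = (24670 + (6 - 185/44)) + I*√51 = (24670 + 79/44) + I*√51 = 1085559/44 + I*√51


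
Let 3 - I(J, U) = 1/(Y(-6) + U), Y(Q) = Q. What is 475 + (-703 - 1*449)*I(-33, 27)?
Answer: -20483/7 ≈ -2926.1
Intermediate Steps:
I(J, U) = 3 - 1/(-6 + U)
475 + (-703 - 1*449)*I(-33, 27) = 475 + (-703 - 1*449)*((-19 + 3*27)/(-6 + 27)) = 475 + (-703 - 449)*((-19 + 81)/21) = 475 - 384*62/7 = 475 - 1152*62/21 = 475 - 23808/7 = -20483/7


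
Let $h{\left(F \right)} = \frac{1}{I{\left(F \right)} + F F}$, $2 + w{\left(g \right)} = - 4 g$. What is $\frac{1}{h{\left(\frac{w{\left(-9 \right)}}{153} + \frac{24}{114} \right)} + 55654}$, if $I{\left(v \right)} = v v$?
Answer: $\frac{10952}{609551849} \approx 1.7967 \cdot 10^{-5}$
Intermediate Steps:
$I{\left(v \right)} = v^{2}$
$w{\left(g \right)} = -2 - 4 g$
$h{\left(F \right)} = \frac{1}{2 F^{2}}$ ($h{\left(F \right)} = \frac{1}{F^{2} + F F} = \frac{1}{F^{2} + F^{2}} = \frac{1}{2 F^{2}}$)
$\frac{1}{h{\left(\frac{w{\left(-9 \right)}}{153} + \frac{24}{114} \right)} + 55654} = \frac{1}{\frac{1}{2 \left(\frac{-2 - -36}{153} + \frac{24}{114}\right)^{2}} + 55654} = \frac{1}{\frac{1}{2 \left(\left(-2 + 36\right) \frac{1}{153} + 24 \cdot \frac{1}{114}\right)^{2}} + 55654} = \frac{1}{\frac{1}{2 \left(34 \cdot \frac{1}{153} + \frac{4}{19}\right)^{2}} + 55654} = \frac{1}{\frac{1}{2 \left(\frac{2}{9} + \frac{4}{19}\right)^{2}} + 55654} = \frac{1}{\frac{1}{2 \cdot \frac{5476}{29241}} + 55654} = \frac{1}{\frac{1}{2} \cdot \frac{29241}{5476} + 55654} = \frac{1}{\frac{29241}{10952} + 55654} = \frac{1}{\frac{609551849}{10952}} = \frac{10952}{609551849}$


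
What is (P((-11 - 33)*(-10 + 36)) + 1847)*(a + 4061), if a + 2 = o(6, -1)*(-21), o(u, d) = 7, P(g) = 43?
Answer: 7393680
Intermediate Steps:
a = -149 (a = -2 + 7*(-21) = -2 - 147 = -149)
(P((-11 - 33)*(-10 + 36)) + 1847)*(a + 4061) = (43 + 1847)*(-149 + 4061) = 1890*3912 = 7393680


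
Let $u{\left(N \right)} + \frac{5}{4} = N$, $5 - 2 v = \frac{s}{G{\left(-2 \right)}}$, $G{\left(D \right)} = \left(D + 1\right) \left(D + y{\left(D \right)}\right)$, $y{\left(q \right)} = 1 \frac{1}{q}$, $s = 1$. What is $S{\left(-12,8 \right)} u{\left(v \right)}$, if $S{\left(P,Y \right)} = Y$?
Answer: $\frac{42}{5} \approx 8.4$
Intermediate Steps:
$y{\left(q \right)} = \frac{1}{q}$
$G{\left(D \right)} = \left(1 + D\right) \left(D + \frac{1}{D}\right)$ ($G{\left(D \right)} = \left(D + 1\right) \left(D + \frac{1}{D}\right) = \left(1 + D\right) \left(D + \frac{1}{D}\right)$)
$v = \frac{23}{10}$ ($v = \frac{5}{2} - \frac{1 \frac{1}{1 - 2 + \frac{1}{-2} + \left(-2\right)^{2}}}{2} = \frac{5}{2} - \frac{1 \frac{1}{1 - 2 - \frac{1}{2} + 4}}{2} = \frac{5}{2} - \frac{1 \frac{1}{\frac{5}{2}}}{2} = \frac{5}{2} - \frac{1 \cdot \frac{2}{5}}{2} = \frac{5}{2} - \frac{1}{5} = \frac{23}{10} \approx 2.3$)
$u{\left(N \right)} = - \frac{5}{4} + N$
$S{\left(-12,8 \right)} u{\left(v \right)} = 8 \left(- \frac{5}{4} + \frac{23}{10}\right) = 8 \cdot \frac{21}{20} = \frac{42}{5}$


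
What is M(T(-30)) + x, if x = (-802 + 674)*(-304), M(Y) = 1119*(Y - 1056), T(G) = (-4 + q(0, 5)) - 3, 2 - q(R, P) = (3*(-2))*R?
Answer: -1148347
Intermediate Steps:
q(R, P) = 2 + 6*R (q(R, P) = 2 - 3*(-2)*R = 2 - (-6)*R = 2 + 6*R)
T(G) = -5 (T(G) = (-4 + (2 + 6*0)) - 3 = (-4 + (2 + 0)) - 3 = (-4 + 2) - 3 = -2 - 3 = -5)
M(Y) = -1181664 + 1119*Y (M(Y) = 1119*(-1056 + Y) = -1181664 + 1119*Y)
x = 38912 (x = -128*(-304) = 38912)
M(T(-30)) + x = (-1181664 + 1119*(-5)) + 38912 = (-1181664 - 5595) + 38912 = -1187259 + 38912 = -1148347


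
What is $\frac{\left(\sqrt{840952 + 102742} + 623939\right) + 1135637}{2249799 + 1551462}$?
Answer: $\frac{1759576}{3801261} + \frac{\sqrt{943694}}{3801261} \approx 0.46315$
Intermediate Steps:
$\frac{\left(\sqrt{840952 + 102742} + 623939\right) + 1135637}{2249799 + 1551462} = \frac{\left(\sqrt{943694} + 623939\right) + 1135637}{3801261} = \left(\left(623939 + \sqrt{943694}\right) + 1135637\right) \frac{1}{3801261} = \left(1759576 + \sqrt{943694}\right) \frac{1}{3801261} = \frac{1759576}{3801261} + \frac{\sqrt{943694}}{3801261}$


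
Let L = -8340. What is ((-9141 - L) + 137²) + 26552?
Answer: 44520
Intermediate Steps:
((-9141 - L) + 137²) + 26552 = ((-9141 - 1*(-8340)) + 137²) + 26552 = ((-9141 + 8340) + 18769) + 26552 = (-801 + 18769) + 26552 = 17968 + 26552 = 44520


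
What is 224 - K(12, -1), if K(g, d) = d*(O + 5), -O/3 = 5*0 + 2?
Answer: 223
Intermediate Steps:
O = -6 (O = -3*(5*0 + 2) = -3*(0 + 2) = -3*2 = -6)
K(g, d) = -d (K(g, d) = d*(-6 + 5) = d*(-1) = -d)
224 - K(12, -1) = 224 - (-1)*(-1) = 224 - 1*1 = 224 - 1 = 223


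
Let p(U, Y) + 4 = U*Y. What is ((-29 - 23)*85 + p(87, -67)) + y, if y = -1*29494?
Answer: -39747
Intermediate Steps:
y = -29494
p(U, Y) = -4 + U*Y
((-29 - 23)*85 + p(87, -67)) + y = ((-29 - 23)*85 + (-4 + 87*(-67))) - 29494 = (-52*85 + (-4 - 5829)) - 29494 = (-4420 - 5833) - 29494 = -10253 - 29494 = -39747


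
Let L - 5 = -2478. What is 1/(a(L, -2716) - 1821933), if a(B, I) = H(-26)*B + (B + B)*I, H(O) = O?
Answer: 1/11675701 ≈ 8.5648e-8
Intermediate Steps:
L = -2473 (L = 5 - 2478 = -2473)
a(B, I) = -26*B + 2*B*I (a(B, I) = -26*B + (B + B)*I = -26*B + (2*B)*I = -26*B + 2*B*I)
1/(a(L, -2716) - 1821933) = 1/(2*(-2473)*(-13 - 2716) - 1821933) = 1/(2*(-2473)*(-2729) - 1821933) = 1/(13497634 - 1821933) = 1/11675701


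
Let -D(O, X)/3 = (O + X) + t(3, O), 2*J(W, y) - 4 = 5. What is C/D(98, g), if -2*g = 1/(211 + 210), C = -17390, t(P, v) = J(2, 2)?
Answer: 3660595/64728 ≈ 56.553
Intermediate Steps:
J(W, y) = 9/2 (J(W, y) = 2 + (1/2)*5 = 2 + 5/2 = 9/2)
t(P, v) = 9/2
g = -1/842 (g = -1/(2*(211 + 210)) = -1/2/421 = -1/2*1/421 = -1/842 ≈ -0.0011876)
D(O, X) = -27/2 - 3*O - 3*X (D(O, X) = -3*((O + X) + 9/2) = -3*(9/2 + O + X) = -27/2 - 3*O - 3*X)
C/D(98, g) = -17390/(-27/2 - 3*98 - 3*(-1/842)) = -17390/(-27/2 - 294 + 3/842) = -17390/(-129456/421) = -17390*(-421/129456) = 3660595/64728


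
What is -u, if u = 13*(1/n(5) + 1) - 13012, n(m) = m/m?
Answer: 12986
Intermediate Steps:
n(m) = 1
u = -12986 (u = 13*(1/1 + 1) - 13012 = 13*(1 + 1) - 13012 = 13*2 - 13012 = 26 - 13012 = -12986)
-u = -1*(-12986) = 12986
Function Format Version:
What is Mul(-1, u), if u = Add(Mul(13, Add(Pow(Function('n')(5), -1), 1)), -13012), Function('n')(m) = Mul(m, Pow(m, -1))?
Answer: 12986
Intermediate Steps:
Function('n')(m) = 1
u = -12986 (u = Add(Mul(13, Add(Pow(1, -1), 1)), -13012) = Add(Mul(13, Add(1, 1)), -13012) = Add(Mul(13, 2), -13012) = Add(26, -13012) = -12986)
Mul(-1, u) = Mul(-1, -12986) = 12986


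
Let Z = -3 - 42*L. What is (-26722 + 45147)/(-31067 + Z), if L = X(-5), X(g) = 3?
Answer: -1675/2836 ≈ -0.59062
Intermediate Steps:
L = 3
Z = -129 (Z = -3 - 42*3 = -3 - 126 = -129)
(-26722 + 45147)/(-31067 + Z) = (-26722 + 45147)/(-31067 - 129) = 18425/(-31196) = 18425*(-1/31196) = -1675/2836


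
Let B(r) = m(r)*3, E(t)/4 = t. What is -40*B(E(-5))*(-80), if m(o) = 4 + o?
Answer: -153600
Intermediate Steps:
E(t) = 4*t
B(r) = 12 + 3*r (B(r) = (4 + r)*3 = 12 + 3*r)
-40*B(E(-5))*(-80) = -40*(12 + 3*(4*(-5)))*(-80) = -40*(12 + 3*(-20))*(-80) = -40*(12 - 60)*(-80) = -40*(-48)*(-80) = 1920*(-80) = -153600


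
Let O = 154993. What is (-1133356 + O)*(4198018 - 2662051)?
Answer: -1502733282021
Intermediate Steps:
(-1133356 + O)*(4198018 - 2662051) = (-1133356 + 154993)*(4198018 - 2662051) = -978363*1535967 = -1502733282021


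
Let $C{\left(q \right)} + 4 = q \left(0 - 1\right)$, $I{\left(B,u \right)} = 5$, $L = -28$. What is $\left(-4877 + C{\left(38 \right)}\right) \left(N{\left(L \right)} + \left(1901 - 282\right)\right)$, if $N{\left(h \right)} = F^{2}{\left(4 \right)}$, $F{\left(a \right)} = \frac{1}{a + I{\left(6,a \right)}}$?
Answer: $- \frac{645077660}{81} \approx -7.9639 \cdot 10^{6}$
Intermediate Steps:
$C{\left(q \right)} = -4 - q$ ($C{\left(q \right)} = -4 + q \left(0 - 1\right) = -4 + q \left(-1\right) = -4 - q$)
$F{\left(a \right)} = \frac{1}{5 + a}$ ($F{\left(a \right)} = \frac{1}{a + 5} = \frac{1}{5 + a}$)
$N{\left(h \right)} = \frac{1}{81}$ ($N{\left(h \right)} = \left(\frac{1}{5 + 4}\right)^{2} = \left(\frac{1}{9}\right)^{2} = \frac{1}{81}$)
$\left(-4877 + C{\left(38 \right)}\right) \left(N{\left(L \right)} + \left(1901 - 282\right)\right) = \left(-4877 - 42\right) \left(\frac{1}{81} + \left(1901 - 282\right)\right) = \left(-4877 - 42\right) \left(\frac{1}{81} + 1619\right) = \left(-4877 - 42\right) \frac{131140}{81} = \left(-4919\right) \frac{131140}{81} = - \frac{645077660}{81}$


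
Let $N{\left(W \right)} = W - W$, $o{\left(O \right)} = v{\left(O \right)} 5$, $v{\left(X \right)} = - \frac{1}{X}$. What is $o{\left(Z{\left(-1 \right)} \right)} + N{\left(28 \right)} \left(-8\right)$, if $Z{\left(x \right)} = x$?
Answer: $5$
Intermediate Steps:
$o{\left(O \right)} = - \frac{5}{O}$ ($o{\left(O \right)} = - \frac{1}{O} 5 = - \frac{5}{O}$)
$N{\left(W \right)} = 0$
$o{\left(Z{\left(-1 \right)} \right)} + N{\left(28 \right)} \left(-8\right) = - \frac{5}{-1} + 0 \left(-8\right) = \left(-5\right) \left(-1\right) + 0 = 5 + 0 = 5$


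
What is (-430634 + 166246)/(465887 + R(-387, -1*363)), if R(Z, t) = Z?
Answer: -66097/116375 ≈ -0.56797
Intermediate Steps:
(-430634 + 166246)/(465887 + R(-387, -1*363)) = (-430634 + 166246)/(465887 - 387) = -264388/465500 = -264388*1/465500 = -66097/116375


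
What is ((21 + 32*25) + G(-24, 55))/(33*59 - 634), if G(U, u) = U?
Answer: 797/1313 ≈ 0.60701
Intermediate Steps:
((21 + 32*25) + G(-24, 55))/(33*59 - 634) = ((21 + 32*25) - 24)/(33*59 - 634) = ((21 + 800) - 24)/(1947 - 634) = (821 - 24)/1313 = 797*(1/1313) = 797/1313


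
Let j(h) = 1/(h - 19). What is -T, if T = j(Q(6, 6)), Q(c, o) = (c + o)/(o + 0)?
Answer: 1/17 ≈ 0.058824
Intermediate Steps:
Q(c, o) = (c + o)/o
j(h) = 1/(-19 + h)
T = -1/17 (T = 1/(-19 + (6 + 6)/6) = 1/(-19 + (⅙)*12) = 1/(-19 + 2) = 1/(-17) = -1/17 ≈ -0.058824)
-T = -1*(-1/17) = 1/17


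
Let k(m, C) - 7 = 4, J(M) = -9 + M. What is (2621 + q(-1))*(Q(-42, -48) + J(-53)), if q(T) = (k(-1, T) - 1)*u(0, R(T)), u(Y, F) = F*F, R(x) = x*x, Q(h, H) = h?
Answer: -273624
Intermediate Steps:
k(m, C) = 11 (k(m, C) = 7 + 4 = 11)
R(x) = x**2
u(Y, F) = F**2
q(T) = 10*T**4 (q(T) = (11 - 1)*(T**2)**2 = 10*T**4)
(2621 + q(-1))*(Q(-42, -48) + J(-53)) = (2621 + 10*(-1)**4)*(-42 + (-9 - 53)) = (2621 + 10*1)*(-42 - 62) = (2621 + 10)*(-104) = 2631*(-104) = -273624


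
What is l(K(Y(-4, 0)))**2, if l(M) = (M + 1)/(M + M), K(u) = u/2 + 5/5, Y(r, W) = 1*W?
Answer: 1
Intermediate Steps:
Y(r, W) = W
K(u) = 1 + u/2 (K(u) = u*(1/2) + 5*(1/5) = u/2 + 1 = 1 + u/2)
l(M) = (1 + M)/(2*M) (l(M) = (1 + M)/((2*M)) = (1 + M)*(1/(2*M)) = (1 + M)/(2*M))
l(K(Y(-4, 0)))**2 = ((1 + (1 + (1/2)*0))/(2*(1 + (1/2)*0)))**2 = ((1 + (1 + 0))/(2*(1 + 0)))**2 = ((1/2)*(1 + 1)/1)**2 = ((1/2)*1*2)**2 = 1**2 = 1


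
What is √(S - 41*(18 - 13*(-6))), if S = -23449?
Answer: I*√27385 ≈ 165.48*I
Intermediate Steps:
√(S - 41*(18 - 13*(-6))) = √(-23449 - 41*(18 - 13*(-6))) = √(-23449 - 41*(18 + 78)) = √(-23449 - 41*96) = √(-23449 - 3936) = √(-27385) = I*√27385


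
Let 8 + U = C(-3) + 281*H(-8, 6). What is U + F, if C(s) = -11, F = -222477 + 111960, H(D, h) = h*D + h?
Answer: -122338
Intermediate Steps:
H(D, h) = h + D*h (H(D, h) = D*h + h = h + D*h)
F = -110517
U = -11821 (U = -8 + (-11 + 281*(6*(1 - 8))) = -8 + (-11 + 281*(6*(-7))) = -8 + (-11 + 281*(-42)) = -8 + (-11 - 11802) = -8 - 11813 = -11821)
U + F = -11821 - 110517 = -122338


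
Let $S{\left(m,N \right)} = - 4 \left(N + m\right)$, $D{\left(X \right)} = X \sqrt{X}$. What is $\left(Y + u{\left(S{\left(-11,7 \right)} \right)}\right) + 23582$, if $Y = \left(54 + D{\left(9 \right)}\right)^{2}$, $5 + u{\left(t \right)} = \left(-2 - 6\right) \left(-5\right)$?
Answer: $30178$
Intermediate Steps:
$D{\left(X \right)} = X^{\frac{3}{2}}$
$S{\left(m,N \right)} = - 4 N - 4 m$
$u{\left(t \right)} = 35$ ($u{\left(t \right)} = -5 + \left(-2 - 6\right) \left(-5\right) = -5 - -40 = -5 + 40 = 35$)
$Y = 6561$ ($Y = \left(54 + 9^{\frac{3}{2}}\right)^{2} = \left(54 + 27\right)^{2} = 81^{2} = 6561$)
$\left(Y + u{\left(S{\left(-11,7 \right)} \right)}\right) + 23582 = \left(6561 + 35\right) + 23582 = 6596 + 23582 = 30178$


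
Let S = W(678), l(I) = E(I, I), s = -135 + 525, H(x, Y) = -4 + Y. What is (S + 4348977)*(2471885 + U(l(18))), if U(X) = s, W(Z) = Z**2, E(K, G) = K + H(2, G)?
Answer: 11888332373775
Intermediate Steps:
s = 390
E(K, G) = -4 + G + K (E(K, G) = K + (-4 + G) = -4 + G + K)
l(I) = -4 + 2*I (l(I) = -4 + I + I = -4 + 2*I)
U(X) = 390
S = 459684 (S = 678**2 = 459684)
(S + 4348977)*(2471885 + U(l(18))) = (459684 + 4348977)*(2471885 + 390) = 4808661*2472275 = 11888332373775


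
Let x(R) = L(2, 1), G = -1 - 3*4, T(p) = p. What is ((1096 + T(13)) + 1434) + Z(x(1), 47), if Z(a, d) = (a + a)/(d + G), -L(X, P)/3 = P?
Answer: 43228/17 ≈ 2542.8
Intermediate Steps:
G = -13 (G = -1 - 12 = -13)
L(X, P) = -3*P
x(R) = -3 (x(R) = -3*1 = -3)
Z(a, d) = 2*a/(-13 + d) (Z(a, d) = (a + a)/(d - 13) = (2*a)/(-13 + d) = 2*a/(-13 + d))
((1096 + T(13)) + 1434) + Z(x(1), 47) = ((1096 + 13) + 1434) + 2*(-3)/(-13 + 47) = (1109 + 1434) + 2*(-3)/34 = 2543 + 2*(-3)*(1/34) = 2543 - 3/17 = 43228/17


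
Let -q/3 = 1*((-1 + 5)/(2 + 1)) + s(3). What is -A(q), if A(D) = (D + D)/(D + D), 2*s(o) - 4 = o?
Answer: -1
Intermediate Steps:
s(o) = 2 + o/2
q = -29/2 (q = -3*(1*((-1 + 5)/(2 + 1)) + (2 + (1/2)*3)) = -3*(1*(4/3) + (2 + 3/2)) = -3*(1*(4*(1/3)) + 7/2) = -3*(1*(4/3) + 7/2) = -3*(4/3 + 7/2) = -3*29/6 = -29/2 ≈ -14.500)
A(D) = 1 (A(D) = (2*D)/((2*D)) = (2*D)*(1/(2*D)) = 1)
-A(q) = -1*1 = -1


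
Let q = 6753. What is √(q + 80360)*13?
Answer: 13*√87113 ≈ 3836.9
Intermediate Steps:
√(q + 80360)*13 = √(6753 + 80360)*13 = √87113*13 = 13*√87113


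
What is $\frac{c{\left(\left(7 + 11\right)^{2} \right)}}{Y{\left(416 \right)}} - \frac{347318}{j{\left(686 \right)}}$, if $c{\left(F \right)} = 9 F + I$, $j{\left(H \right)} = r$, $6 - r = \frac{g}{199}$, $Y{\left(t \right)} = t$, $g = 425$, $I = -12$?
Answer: $- \frac{3593767517}{39988} \approx -89871.0$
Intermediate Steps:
$r = \frac{769}{199}$ ($r = 6 - \frac{425}{199} = \frac{769}{199} \approx 3.8643$)
$j{\left(H \right)} = \frac{769}{199}$
$c{\left(F \right)} = -12 + 9 F$ ($c{\left(F \right)} = 9 F - 12 = -12 + 9 F$)
$\frac{c{\left(\left(7 + 11\right)^{2} \right)}}{Y{\left(416 \right)}} - \frac{347318}{j{\left(686 \right)}} = \frac{-12 + 9 \left(7 + 11\right)^{2}}{416} - \frac{347318}{\frac{769}{199}} = \left(-12 + 9 \cdot 18^{2}\right) \frac{1}{416} - \frac{69116282}{769} = \left(-12 + 9 \cdot 324\right) \frac{1}{416} - \frac{69116282}{769} = \left(-12 + 2916\right) \frac{1}{416} - \frac{69116282}{769} = 2904 \cdot \frac{1}{416} - \frac{69116282}{769} = \frac{363}{52} - \frac{69116282}{769} = - \frac{3593767517}{39988}$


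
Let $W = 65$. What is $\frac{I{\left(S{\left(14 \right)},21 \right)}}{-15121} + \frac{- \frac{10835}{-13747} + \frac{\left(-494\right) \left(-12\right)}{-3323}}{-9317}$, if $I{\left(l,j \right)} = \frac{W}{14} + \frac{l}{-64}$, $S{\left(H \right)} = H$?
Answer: $- \frac{38244436023309}{205941969217898144} \approx -0.0001857$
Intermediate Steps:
$I{\left(l,j \right)} = \frac{65}{14} - \frac{l}{64}$ ($I{\left(l,j \right)} = \frac{65}{14} + \frac{l}{-64} = 65 \cdot \frac{1}{14} + l \left(- \frac{1}{64}\right) = \frac{65}{14} - \frac{l}{64}$)
$\frac{I{\left(S{\left(14 \right)},21 \right)}}{-15121} + \frac{- \frac{10835}{-13747} + \frac{\left(-494\right) \left(-12\right)}{-3323}}{-9317} = \frac{\frac{65}{14} - \frac{7}{32}}{-15121} + \frac{- \frac{10835}{-13747} + \frac{\left(-494\right) \left(-12\right)}{-3323}}{-9317} = \left(\frac{65}{14} - \frac{7}{32}\right) \left(- \frac{1}{15121}\right) + \left(\left(-10835\right) \left(- \frac{1}{13747}\right) + 5928 \left(- \frac{1}{3323}\right)\right) \left(- \frac{1}{9317}\right) = \frac{991}{224} \left(- \frac{1}{15121}\right) + \left(\frac{10835}{13747} - \frac{5928}{3323}\right) \left(- \frac{1}{9317}\right) = - \frac{991}{3387104} - - \frac{45487511}{425612495077} = - \frac{991}{3387104} + \frac{45487511}{425612495077} = - \frac{38244436023309}{205941969217898144}$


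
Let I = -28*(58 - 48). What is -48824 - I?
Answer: -48544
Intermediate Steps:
I = -280 (I = -28*10 = -280)
-48824 - I = -48824 - 1*(-280) = -48824 + 280 = -48544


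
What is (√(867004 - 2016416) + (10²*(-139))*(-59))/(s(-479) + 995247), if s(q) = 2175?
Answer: 410050/498711 + I*√287353/498711 ≈ 0.82222 + 0.0010749*I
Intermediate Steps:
(√(867004 - 2016416) + (10²*(-139))*(-59))/(s(-479) + 995247) = (√(867004 - 2016416) + (10²*(-139))*(-59))/(2175 + 995247) = (√(-1149412) + (100*(-139))*(-59))/997422 = (2*I*√287353 - 13900*(-59))*(1/997422) = (2*I*√287353 + 820100)*(1/997422) = (820100 + 2*I*√287353)*(1/997422) = 410050/498711 + I*√287353/498711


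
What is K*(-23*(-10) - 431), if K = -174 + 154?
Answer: 4020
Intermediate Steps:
K = -20
K*(-23*(-10) - 431) = -20*(-23*(-10) - 431) = -20*(230 - 431) = -20*(-201) = 4020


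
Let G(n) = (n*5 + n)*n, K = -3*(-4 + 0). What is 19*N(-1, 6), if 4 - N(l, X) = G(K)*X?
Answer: -98420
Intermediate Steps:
K = 12 (K = -3*(-4) = 12)
G(n) = 6*n² (G(n) = (5*n + n)*n = (6*n)*n = 6*n²)
N(l, X) = 4 - 864*X (N(l, X) = 4 - 6*12²*X = 4 - 6*144*X = 4 - 864*X)
19*N(-1, 6) = 19*(4 - 864*6) = 19*(4 - 5184) = 19*(-5180) = -98420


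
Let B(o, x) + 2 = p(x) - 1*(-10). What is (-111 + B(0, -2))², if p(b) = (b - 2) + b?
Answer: 11881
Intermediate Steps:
p(b) = -2 + 2*b (p(b) = (-2 + b) + b = -2 + 2*b)
B(o, x) = 6 + 2*x (B(o, x) = -2 + ((-2 + 2*x) - 1*(-10)) = -2 + ((-2 + 2*x) + 10) = -2 + (8 + 2*x) = 6 + 2*x)
(-111 + B(0, -2))² = (-111 + (6 + 2*(-2)))² = (-111 + (6 - 4))² = (-111 + 2)² = (-109)² = 11881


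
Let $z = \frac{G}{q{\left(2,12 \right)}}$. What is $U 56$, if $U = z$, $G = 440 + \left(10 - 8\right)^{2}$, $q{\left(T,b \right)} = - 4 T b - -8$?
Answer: $- \frac{3108}{11} \approx -282.55$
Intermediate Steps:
$q{\left(T,b \right)} = 8 - 4 T b$ ($q{\left(T,b \right)} = - 4 T b + 8 = 8 - 4 T b$)
$G = 444$ ($G = 440 + 2^{2} = 440 + 4 = 444$)
$z = - \frac{111}{22}$ ($z = \frac{444}{8 - 8 \cdot 12} = \frac{444}{8 - 96} = \frac{444}{-88} = 444 \left(- \frac{1}{88}\right) = - \frac{111}{22} \approx -5.0455$)
$U = - \frac{111}{22} \approx -5.0455$
$U 56 = \left(- \frac{111}{22}\right) 56 = - \frac{3108}{11}$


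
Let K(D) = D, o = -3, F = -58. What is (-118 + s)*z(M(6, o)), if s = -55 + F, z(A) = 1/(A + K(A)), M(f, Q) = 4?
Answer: -231/8 ≈ -28.875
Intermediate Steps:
z(A) = 1/(2*A) (z(A) = 1/(A + A) = 1/(2*A))
s = -113 (s = -55 - 58 = -113)
(-118 + s)*z(M(6, o)) = (-118 - 113)*((½)/4) = -231/(2*4) = -231*⅛ = -231/8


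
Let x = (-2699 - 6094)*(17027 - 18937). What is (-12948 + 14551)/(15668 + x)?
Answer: 1603/16810298 ≈ 9.5358e-5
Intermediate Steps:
x = 16794630 (x = -8793*(-1910) = 16794630)
(-12948 + 14551)/(15668 + x) = (-12948 + 14551)/(15668 + 16794630) = 1603/16810298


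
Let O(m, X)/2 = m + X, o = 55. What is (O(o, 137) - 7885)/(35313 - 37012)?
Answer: 7501/1699 ≈ 4.4149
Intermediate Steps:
O(m, X) = 2*X + 2*m (O(m, X) = 2*(m + X) = 2*(X + m) = 2*X + 2*m)
(O(o, 137) - 7885)/(35313 - 37012) = ((2*137 + 2*55) - 7885)/(35313 - 37012) = ((274 + 110) - 7885)/(-1699) = (384 - 7885)*(-1/1699) = -7501*(-1/1699) = 7501/1699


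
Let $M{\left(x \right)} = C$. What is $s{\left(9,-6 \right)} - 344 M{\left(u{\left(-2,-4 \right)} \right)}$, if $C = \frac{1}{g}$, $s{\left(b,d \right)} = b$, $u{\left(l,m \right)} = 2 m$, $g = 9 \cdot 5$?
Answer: $\frac{61}{45} \approx 1.3556$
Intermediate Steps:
$g = 45$
$C = \frac{1}{45} \approx 0.022222$
$M{\left(x \right)} = \frac{1}{45}$
$s{\left(9,-6 \right)} - 344 M{\left(u{\left(-2,-4 \right)} \right)} = 9 - \frac{344}{45} = \frac{61}{45}$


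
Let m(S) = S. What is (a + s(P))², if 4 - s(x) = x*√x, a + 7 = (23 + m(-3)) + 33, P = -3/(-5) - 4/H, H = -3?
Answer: 8461889/3375 - 116*√435/9 ≈ 2238.4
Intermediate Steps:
P = 29/15 (P = -3/(-5) - 4/(-3) = -3*(-⅕) - 4*(-⅓) = ⅗ + 4/3 = 29/15 ≈ 1.9333)
a = 46 (a = -7 + ((23 - 3) + 33) = -7 + (20 + 33) = -7 + 53 = 46)
s(x) = 4 - x^(3/2) (s(x) = 4 - x*√x = 4 - x^(3/2))
(a + s(P))² = (46 + (4 - (29/15)^(3/2)))² = (46 + (4 - 29*√435/225))² = (50 - 29*√435/225)²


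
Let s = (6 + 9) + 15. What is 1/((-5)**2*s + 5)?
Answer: 1/755 ≈ 0.0013245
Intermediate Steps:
s = 30 (s = 15 + 15 = 30)
1/((-5)**2*s + 5) = 1/((-5)**2*30 + 5) = 1/(25*30 + 5) = 1/(750 + 5) = 1/755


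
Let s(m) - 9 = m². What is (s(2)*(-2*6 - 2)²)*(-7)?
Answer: -17836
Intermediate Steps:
s(m) = 9 + m²
(s(2)*(-2*6 - 2)²)*(-7) = ((9 + 2²)*(-2*6 - 2)²)*(-7) = ((9 + 4)*(-12 - 2)²)*(-7) = (13*(-14)²)*(-7) = (13*196)*(-7) = 2548*(-7) = -17836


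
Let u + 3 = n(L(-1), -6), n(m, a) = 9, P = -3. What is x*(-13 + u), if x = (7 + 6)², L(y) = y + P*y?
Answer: -1183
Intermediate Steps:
L(y) = -2*y (L(y) = y - 3*y = -2*y)
u = 6 (u = -3 + 9 = 6)
x = 169 (x = 13² = 169)
x*(-13 + u) = 169*(-13 + 6) = 169*(-7) = -1183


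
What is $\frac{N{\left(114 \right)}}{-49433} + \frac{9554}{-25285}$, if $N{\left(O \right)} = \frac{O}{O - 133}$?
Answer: $- \frac{472131172}{1249913405} \approx -0.37773$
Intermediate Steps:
$N{\left(O \right)} = \frac{O}{-133 + O}$
$\frac{N{\left(114 \right)}}{-49433} + \frac{9554}{-25285} = \frac{114 \frac{1}{-133 + 114}}{-49433} + \frac{9554}{-25285} = \frac{114}{-19} \left(- \frac{1}{49433}\right) + 9554 \left(- \frac{1}{25285}\right) = 114 \left(- \frac{1}{19}\right) \left(- \frac{1}{49433}\right) - \frac{9554}{25285} = \left(-6\right) \left(- \frac{1}{49433}\right) - \frac{9554}{25285} = \frac{6}{49433} - \frac{9554}{25285} = - \frac{472131172}{1249913405}$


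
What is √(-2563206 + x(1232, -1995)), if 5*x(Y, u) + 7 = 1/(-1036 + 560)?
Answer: 3*I*√403306444415/1190 ≈ 1601.0*I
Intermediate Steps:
x(Y, u) = -3333/2380 (x(Y, u) = -7/5 + 1/(5*(-1036 + 560)) = -7/5 + (⅕)/(-476) = -7/5 + (⅕)*(-1/476) = -7/5 - 1/2380 = -3333/2380)
√(-2563206 + x(1232, -1995)) = √(-2563206 - 3333/2380) = √(-6100433613/2380) = 3*I*√403306444415/1190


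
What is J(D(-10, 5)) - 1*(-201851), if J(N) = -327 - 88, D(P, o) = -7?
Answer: 201436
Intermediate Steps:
J(N) = -415
J(D(-10, 5)) - 1*(-201851) = -415 - 1*(-201851) = -415 + 201851 = 201436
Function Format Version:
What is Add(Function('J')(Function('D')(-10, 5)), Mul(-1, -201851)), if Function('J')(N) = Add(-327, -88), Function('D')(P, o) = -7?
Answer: 201436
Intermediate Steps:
Function('J')(N) = -415
Add(Function('J')(Function('D')(-10, 5)), Mul(-1, -201851)) = Add(-415, Mul(-1, -201851)) = Add(-415, 201851) = 201436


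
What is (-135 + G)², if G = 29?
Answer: 11236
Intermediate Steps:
(-135 + G)² = (-135 + 29)² = (-106)² = 11236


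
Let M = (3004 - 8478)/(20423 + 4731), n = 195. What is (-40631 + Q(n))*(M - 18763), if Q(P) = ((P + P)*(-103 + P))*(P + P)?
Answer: -3292596828034172/12577 ≈ -2.6180e+11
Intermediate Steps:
Q(P) = 4*P**2*(-103 + P) (Q(P) = ((2*P)*(-103 + P))*(2*P) = (2*P*(-103 + P))*(2*P) = 4*P**2*(-103 + P))
M = -2737/12577 (M = -5474/25154 = -5474*1/25154 = -2737/12577 ≈ -0.21762)
(-40631 + Q(n))*(M - 18763) = (-40631 + 4*195**2*(-103 + 195))*(-2737/12577 - 18763) = (-40631 + 4*38025*92)*(-235984988/12577) = (-40631 + 13993200)*(-235984988/12577) = 13952569*(-235984988/12577) = -3292596828034172/12577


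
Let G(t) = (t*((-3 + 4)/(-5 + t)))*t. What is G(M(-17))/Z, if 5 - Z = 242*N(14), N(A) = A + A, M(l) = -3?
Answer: 3/18056 ≈ 0.00016615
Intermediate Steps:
N(A) = 2*A
Z = -6771 (Z = 5 - 242*2*14 = 5 - 242*28 = 5 - 1*6776 = 5 - 6776 = -6771)
G(t) = t²/(-5 + t) (G(t) = (t*(1/(-5 + t)))*t = (t/(-5 + t))*t = t²/(-5 + t))
G(M(-17))/Z = ((-3)²/(-5 - 3))/(-6771) = (9/(-8))*(-1/6771) = (9*(-⅛))*(-1/6771) = -9/8*(-1/6771) = 3/18056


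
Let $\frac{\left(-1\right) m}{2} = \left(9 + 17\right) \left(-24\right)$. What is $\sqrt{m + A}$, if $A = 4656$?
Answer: $12 \sqrt{41} \approx 76.838$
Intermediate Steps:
$m = 1248$ ($m = - 2 \left(9 + 17\right) \left(-24\right) = - 2 \cdot 26 \left(-24\right) = \left(-2\right) \left(-624\right) = 1248$)
$\sqrt{m + A} = \sqrt{1248 + 4656} = \sqrt{5904} = 12 \sqrt{41}$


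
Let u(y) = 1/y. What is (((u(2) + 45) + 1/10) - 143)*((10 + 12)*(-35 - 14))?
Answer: 524986/5 ≈ 1.0500e+5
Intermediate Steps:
(((u(2) + 45) + 1/10) - 143)*((10 + 12)*(-35 - 14)) = (((1/2 + 45) + 1/10) - 143)*((10 + 12)*(-35 - 14)) = (((½ + 45) + ⅒) - 143)*(22*(-49)) = ((91/2 + ⅒) - 143)*(-1078) = (228/5 - 143)*(-1078) = -487/5*(-1078) = 524986/5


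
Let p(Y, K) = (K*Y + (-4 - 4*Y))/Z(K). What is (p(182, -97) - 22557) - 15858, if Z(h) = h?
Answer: -3707869/97 ≈ -38225.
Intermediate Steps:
p(Y, K) = (-4 - 4*Y + K*Y)/K (p(Y, K) = (K*Y + (-4 - 4*Y))/K = (-4 - 4*Y + K*Y)/K)
(p(182, -97) - 22557) - 15858 = ((-4 - 4*182 - 97*182)/(-97) - 22557) - 15858 = (-(-4 - 728 - 17654)/97 - 22557) - 15858 = (-1/97*(-18386) - 22557) - 15858 = (18386/97 - 22557) - 15858 = -2169643/97 - 15858 = -3707869/97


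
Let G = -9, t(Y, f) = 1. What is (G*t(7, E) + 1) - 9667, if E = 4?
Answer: -9675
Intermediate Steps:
(G*t(7, E) + 1) - 9667 = (-9*1 + 1) - 9667 = (-9 + 1) - 9667 = -8 - 9667 = -9675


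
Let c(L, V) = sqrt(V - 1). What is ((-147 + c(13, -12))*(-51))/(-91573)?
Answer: -7497/91573 + 51*I*sqrt(13)/91573 ≈ -0.081869 + 0.0020081*I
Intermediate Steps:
c(L, V) = sqrt(-1 + V)
((-147 + c(13, -12))*(-51))/(-91573) = ((-147 + sqrt(-1 - 12))*(-51))/(-91573) = ((-147 + sqrt(-13))*(-51))*(-1/91573) = ((-147 + I*sqrt(13))*(-51))*(-1/91573) = (7497 - 51*I*sqrt(13))*(-1/91573) = -7497/91573 + 51*I*sqrt(13)/91573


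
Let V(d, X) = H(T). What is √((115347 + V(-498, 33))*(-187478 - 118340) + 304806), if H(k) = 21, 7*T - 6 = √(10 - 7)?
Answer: I*√35281306218 ≈ 1.8783e+5*I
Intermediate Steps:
T = 6/7 + √3/7 (T = 6/7 + √(10 - 7)/7 = 6/7 + √3/7 ≈ 1.1046)
V(d, X) = 21
√((115347 + V(-498, 33))*(-187478 - 118340) + 304806) = √((115347 + 21)*(-187478 - 118340) + 304806) = √(115368*(-305818) + 304806) = √(-35281611024 + 304806) = √(-35281306218) = I*√35281306218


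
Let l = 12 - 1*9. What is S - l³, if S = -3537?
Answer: -3564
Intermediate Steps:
l = 3 (l = 12 - 9 = 3)
S - l³ = -3537 - 1*3³ = -3537 - 1*27 = -3537 - 27 = -3564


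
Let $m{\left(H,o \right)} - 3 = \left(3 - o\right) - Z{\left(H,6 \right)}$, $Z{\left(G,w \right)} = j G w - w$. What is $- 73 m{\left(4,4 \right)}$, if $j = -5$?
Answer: $-9344$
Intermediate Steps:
$Z{\left(G,w \right)} = - w - 5 G w$ ($Z{\left(G,w \right)} = - 5 G w - w = - w - 5 G w$)
$m{\left(H,o \right)} = 12 - o + 30 H$ ($m{\left(H,o \right)} = 3 - \left(-3 + o + 6 \left(-1 - 5 H\right)\right) = 3 - \left(-9 + o - 30 H\right) = 3 + \left(9 - o + 30 H\right) = 12 - o + 30 H$)
$- 73 m{\left(4,4 \right)} = - 73 \left(12 - 4 + 30 \cdot 4\right) = - 73 \left(12 - 4 + 120\right) = \left(-73\right) 128 = -9344$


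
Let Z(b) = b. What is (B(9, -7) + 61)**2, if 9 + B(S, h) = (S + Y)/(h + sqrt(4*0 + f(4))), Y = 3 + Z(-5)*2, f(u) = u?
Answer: 66564/25 ≈ 2662.6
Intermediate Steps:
Y = -7 (Y = 3 - 5*2 = 3 - 10 = -7)
B(S, h) = -9 + (-7 + S)/(2 + h) (B(S, h) = -9 + (S - 7)/(h + sqrt(4*0 + 4)) = -9 + (-7 + S)/(h + sqrt(0 + 4)) = -9 + (-7 + S)/(h + sqrt(4)) = -9 + (-7 + S)/(h + 2) = -9 + (-7 + S)/(2 + h))
(B(9, -7) + 61)**2 = ((-25 + 9 - 9*(-7))/(2 - 7) + 61)**2 = ((-25 + 9 + 63)/(-5) + 61)**2 = (-1/5*47 + 61)**2 = (-47/5 + 61)**2 = (258/5)**2 = 66564/25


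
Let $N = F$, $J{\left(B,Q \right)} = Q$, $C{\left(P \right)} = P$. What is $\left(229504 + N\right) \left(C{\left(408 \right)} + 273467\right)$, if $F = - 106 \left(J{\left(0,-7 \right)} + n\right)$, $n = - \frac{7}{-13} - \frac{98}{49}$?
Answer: $\frac{820313686500}{13} \approx 6.3101 \cdot 10^{10}$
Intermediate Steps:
$n = - \frac{19}{13}$ ($n = \left(-7\right) \left(- \frac{1}{13}\right) - 2 = \frac{7}{13} - 2 = - \frac{19}{13} \approx -1.4615$)
$F = \frac{11660}{13}$ ($F = - 106 \left(-7 - \frac{19}{13}\right) = \left(-106\right) \left(- \frac{110}{13}\right) = \frac{11660}{13} \approx 896.92$)
$N = \frac{11660}{13} \approx 896.92$
$\left(229504 + N\right) \left(C{\left(408 \right)} + 273467\right) = \left(229504 + \frac{11660}{13}\right) \left(408 + 273467\right) = \frac{2995212}{13} \cdot 273875 = \frac{820313686500}{13}$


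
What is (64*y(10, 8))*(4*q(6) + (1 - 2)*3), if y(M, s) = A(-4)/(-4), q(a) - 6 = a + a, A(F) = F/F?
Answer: -1104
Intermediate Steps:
A(F) = 1
q(a) = 6 + 2*a (q(a) = 6 + (a + a) = 6 + 2*a)
y(M, s) = -1/4 (y(M, s) = 1/(-4) = 1*(-1/4) = -1/4)
(64*y(10, 8))*(4*q(6) + (1 - 2)*3) = (64*(-1/4))*(4*(6 + 2*6) + (1 - 2)*3) = -16*(4*(6 + 12) - 1*3) = -16*(4*18 - 3) = -16*(72 - 3) = -16*69 = -1104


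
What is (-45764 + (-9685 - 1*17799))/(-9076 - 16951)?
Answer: 73248/26027 ≈ 2.8143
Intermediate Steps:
(-45764 + (-9685 - 1*17799))/(-9076 - 16951) = (-45764 + (-9685 - 17799))/(-26027) = (-45764 - 27484)*(-1/26027) = -73248*(-1/26027) = 73248/26027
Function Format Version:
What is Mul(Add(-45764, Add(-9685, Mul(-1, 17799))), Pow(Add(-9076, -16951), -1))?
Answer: Rational(73248, 26027) ≈ 2.8143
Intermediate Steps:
Mul(Add(-45764, Add(-9685, Mul(-1, 17799))), Pow(Add(-9076, -16951), -1)) = Mul(Add(-45764, Add(-9685, -17799)), Pow(-26027, -1)) = Mul(Add(-45764, -27484), Rational(-1, 26027)) = Mul(-73248, Rational(-1, 26027)) = Rational(73248, 26027)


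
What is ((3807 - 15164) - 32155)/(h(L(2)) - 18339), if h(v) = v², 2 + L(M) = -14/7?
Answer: 43512/18323 ≈ 2.3747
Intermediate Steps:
L(M) = -4 (L(M) = -2 - 14/7 = -2 - 14*⅐ = -2 - 2 = -4)
((3807 - 15164) - 32155)/(h(L(2)) - 18339) = ((3807 - 15164) - 32155)/((-4)² - 18339) = (-11357 - 32155)/(16 - 18339) = -43512/(-18323) = -43512*(-1/18323) = 43512/18323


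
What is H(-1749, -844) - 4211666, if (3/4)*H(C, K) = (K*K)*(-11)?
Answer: -43977782/3 ≈ -1.4659e+7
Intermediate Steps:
H(C, K) = -44*K**2/3 (H(C, K) = 4*((K*K)*(-11))/3 = 4*(K**2*(-11))/3 = 4*(-11*K**2)/3 = -44*K**2/3)
H(-1749, -844) - 4211666 = -44/3*(-844)**2 - 4211666 = -44/3*712336 - 4211666 = -31342784/3 - 4211666 = -43977782/3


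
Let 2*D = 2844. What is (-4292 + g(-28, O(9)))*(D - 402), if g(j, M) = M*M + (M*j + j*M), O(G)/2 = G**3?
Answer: 2080620480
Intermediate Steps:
O(G) = 2*G**3
g(j, M) = M**2 + 2*M*j (g(j, M) = M**2 + (M*j + M*j) = M**2 + 2*M*j)
D = 1422 (D = (1/2)*2844 = 1422)
(-4292 + g(-28, O(9)))*(D - 402) = (-4292 + (2*9**3)*(2*9**3 + 2*(-28)))*(1422 - 402) = (-4292 + (2*729)*(2*729 - 56))*1020 = (-4292 + 1458*(1458 - 56))*1020 = (-4292 + 1458*1402)*1020 = (-4292 + 2044116)*1020 = 2039824*1020 = 2080620480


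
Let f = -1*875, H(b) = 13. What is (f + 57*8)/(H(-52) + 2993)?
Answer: -419/3006 ≈ -0.13939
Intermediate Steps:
f = -875
(f + 57*8)/(H(-52) + 2993) = (-875 + 57*8)/(13 + 2993) = (-875 + 456)/3006 = -419*1/3006 = -419/3006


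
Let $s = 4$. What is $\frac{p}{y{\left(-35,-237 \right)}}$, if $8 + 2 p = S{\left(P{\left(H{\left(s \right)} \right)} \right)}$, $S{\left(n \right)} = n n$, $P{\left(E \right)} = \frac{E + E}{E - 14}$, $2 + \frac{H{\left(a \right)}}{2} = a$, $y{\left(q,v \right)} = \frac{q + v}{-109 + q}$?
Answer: $- \frac{828}{425} \approx -1.9482$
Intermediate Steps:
$y{\left(q,v \right)} = \frac{q + v}{-109 + q}$
$H{\left(a \right)} = -4 + 2 a$
$P{\left(E \right)} = \frac{2 E}{-14 + E}$
$S{\left(n \right)} = n^{2}$
$p = - \frac{92}{25}$ ($p = -4 + \frac{\left(\frac{2 \left(-4 + 2 \cdot 4\right)}{-14 + \left(-4 + 2 \cdot 4\right)}\right)^{2}}{2} = -4 + \frac{\left(\frac{2 \left(-4 + 8\right)}{-14 + \left(-4 + 8\right)}\right)^{2}}{2} = -4 + \frac{\left(2 \cdot 4 \frac{1}{-14 + 4}\right)^{2}}{2} = -4 + \frac{\left(2 \cdot 4 \frac{1}{-10}\right)^{2}}{2} = -4 + \frac{\left(2 \cdot 4 \left(- \frac{1}{10}\right)\right)^{2}}{2} = -4 + \frac{\left(- \frac{4}{5}\right)^{2}}{2} = -4 + \frac{1}{2} \cdot \frac{16}{25} = -4 + \frac{8}{25} = - \frac{92}{25} \approx -3.68$)
$\frac{p}{y{\left(-35,-237 \right)}} = - \frac{92}{25 \frac{-35 - 237}{-109 - 35}} = - \frac{92}{25 \frac{1}{-144} \left(-272\right)} = - \frac{92}{25 \left(\left(- \frac{1}{144}\right) \left(-272\right)\right)} = - \frac{92}{25 \cdot \frac{17}{9}} = \left(- \frac{92}{25}\right) \frac{9}{17} = - \frac{828}{425}$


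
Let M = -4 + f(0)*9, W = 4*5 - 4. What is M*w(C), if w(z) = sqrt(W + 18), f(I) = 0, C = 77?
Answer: -4*sqrt(34) ≈ -23.324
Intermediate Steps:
W = 16 (W = 20 - 4 = 16)
w(z) = sqrt(34) (w(z) = sqrt(16 + 18) = sqrt(34))
M = -4 (M = -4 + 0*9 = -4 + 0 = -4)
M*w(C) = -4*sqrt(34)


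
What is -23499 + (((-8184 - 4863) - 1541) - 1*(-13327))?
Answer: -24760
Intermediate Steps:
-23499 + (((-8184 - 4863) - 1541) - 1*(-13327)) = -23499 + ((-13047 - 1541) + 13327) = -23499 + (-14588 + 13327) = -23499 - 1261 = -24760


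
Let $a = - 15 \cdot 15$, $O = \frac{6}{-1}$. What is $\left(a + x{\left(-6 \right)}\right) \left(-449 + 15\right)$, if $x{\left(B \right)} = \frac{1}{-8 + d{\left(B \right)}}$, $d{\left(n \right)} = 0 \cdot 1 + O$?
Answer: $97681$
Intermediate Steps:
$O = -6$ ($O = 6 \left(-1\right) = -6$)
$d{\left(n \right)} = -6$ ($d{\left(n \right)} = 0 \cdot 1 - 6 = 0 - 6 = -6$)
$a = -225$ ($a = \left(-1\right) 225 = -225$)
$x{\left(B \right)} = - \frac{1}{14}$ ($x{\left(B \right)} = \frac{1}{-8 - 6} = \frac{1}{-14} = - \frac{1}{14}$)
$\left(a + x{\left(-6 \right)}\right) \left(-449 + 15\right) = \left(-225 - \frac{1}{14}\right) \left(-449 + 15\right) = \left(- \frac{3151}{14}\right) \left(-434\right) = 97681$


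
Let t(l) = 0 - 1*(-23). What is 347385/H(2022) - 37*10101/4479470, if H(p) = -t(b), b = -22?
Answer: -1556109281901/103027810 ≈ -15104.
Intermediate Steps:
t(l) = 23 (t(l) = 0 + 23 = 23)
H(p) = -23 (H(p) = -1*23 = -23)
347385/H(2022) - 37*10101/4479470 = 347385/(-23) - 37*10101/4479470 = 347385*(-1/23) - 373737*1/4479470 = -347385/23 - 373737/4479470 = -1556109281901/103027810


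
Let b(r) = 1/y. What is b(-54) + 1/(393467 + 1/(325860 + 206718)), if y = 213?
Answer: 209665307041/44634547868451 ≈ 0.0046974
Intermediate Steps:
b(r) = 1/213
b(-54) + 1/(393467 + 1/(325860 + 206718)) = 1/213 + 1/(393467 + 1/(325860 + 206718)) = 1/213 + 1/(393467 + 1/532578) = 1/213 + 1/(209551867927/532578) = 1/213 + 532578/209551867927 = 209665307041/44634547868451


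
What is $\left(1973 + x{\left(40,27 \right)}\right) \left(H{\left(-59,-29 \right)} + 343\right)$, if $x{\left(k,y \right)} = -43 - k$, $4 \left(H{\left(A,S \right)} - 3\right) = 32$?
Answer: $669060$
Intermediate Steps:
$H{\left(A,S \right)} = 11$ ($H{\left(A,S \right)} = 3 + \frac{1}{4} \cdot 32 = 3 + 8 = 11$)
$\left(1973 + x{\left(40,27 \right)}\right) \left(H{\left(-59,-29 \right)} + 343\right) = \left(1973 - 83\right) \left(11 + 343\right) = \left(1973 - 83\right) 354 = 1890 \cdot 354 = 669060$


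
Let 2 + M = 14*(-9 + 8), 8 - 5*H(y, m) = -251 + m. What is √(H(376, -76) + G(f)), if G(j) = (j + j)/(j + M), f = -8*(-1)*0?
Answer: √67 ≈ 8.1853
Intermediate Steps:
H(y, m) = 259/5 - m/5 (H(y, m) = 8/5 - (-251 + m)/5 = 8/5 + (251/5 - m/5) = 259/5 - m/5)
M = -16 (M = -2 + 14*(-9 + 8) = -2 + 14*(-1) = -2 - 14 = -16)
f = 0 (f = 8*0 = 0)
G(j) = 2*j/(-16 + j) (G(j) = (j + j)/(j - 16) = (2*j)/(-16 + j) = 2*j/(-16 + j))
√(H(376, -76) + G(f)) = √((259/5 - ⅕*(-76)) + 2*0/(-16 + 0)) = √((259/5 + 76/5) + 2*0/(-16)) = √(67 + 2*0*(-1/16)) = √(67 + 0) = √67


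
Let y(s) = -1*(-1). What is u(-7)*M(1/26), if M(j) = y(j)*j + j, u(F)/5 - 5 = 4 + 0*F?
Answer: 45/13 ≈ 3.4615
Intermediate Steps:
y(s) = 1
u(F) = 45 (u(F) = 25 + 5*(4 + 0*F) = 25 + 5*(4 + 0) = 25 + 5*4 = 25 + 20 = 45)
M(j) = 2*j (M(j) = 1*j + j = j + j = 2*j)
u(-7)*M(1/26) = 45*(2/26) = 45*(2*(1/26)) = 45*(1/13) = 45/13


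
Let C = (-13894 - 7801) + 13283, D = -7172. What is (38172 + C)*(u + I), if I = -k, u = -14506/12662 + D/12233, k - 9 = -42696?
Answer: 7567856302982400/5957471 ≈ 1.2703e+9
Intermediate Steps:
k = -42687 (k = 9 - 42696 = -42687)
u = -10317837/5957471 (u = -14506/12662 - 7172/12233 = -14506*1/12662 - 7172*1/12233 = -7253/6331 - 7172/12233 = -10317837/5957471 ≈ -1.7319)
C = -8412 (C = -21695 + 13283 = -8412)
I = 42687 (I = -1*(-42687) = 42687)
(38172 + C)*(u + I) = (38172 - 8412)*(-10317837/5957471 + 42687) = 29760*(254296246740/5957471) = 7567856302982400/5957471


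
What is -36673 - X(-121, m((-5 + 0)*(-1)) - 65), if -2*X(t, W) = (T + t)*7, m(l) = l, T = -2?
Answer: -74207/2 ≈ -37104.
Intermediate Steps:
X(t, W) = 7 - 7*t/2 (X(t, W) = -(-2 + t)*7/2 = -(-14 + 7*t)/2 = 7 - 7*t/2)
-36673 - X(-121, m((-5 + 0)*(-1)) - 65) = -36673 - (7 - 7/2*(-121)) = -36673 - (7 + 847/2) = -36673 - 1*861/2 = -36673 - 861/2 = -74207/2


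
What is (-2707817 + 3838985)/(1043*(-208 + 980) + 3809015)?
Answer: 1131168/4614211 ≈ 0.24515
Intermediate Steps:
(-2707817 + 3838985)/(1043*(-208 + 980) + 3809015) = 1131168/(1043*772 + 3809015) = 1131168/(805196 + 3809015) = 1131168/4614211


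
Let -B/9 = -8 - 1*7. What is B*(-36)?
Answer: -4860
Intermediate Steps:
B = 135 (B = -9*(-8 - 1*7) = -9*(-8 - 7) = -9*(-15) = 135)
B*(-36) = 135*(-36) = -4860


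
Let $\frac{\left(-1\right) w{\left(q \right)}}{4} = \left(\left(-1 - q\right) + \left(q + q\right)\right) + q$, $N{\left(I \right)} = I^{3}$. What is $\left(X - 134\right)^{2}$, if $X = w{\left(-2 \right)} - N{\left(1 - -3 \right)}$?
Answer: $31684$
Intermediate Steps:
$w{\left(q \right)} = 4 - 8 q$ ($w{\left(q \right)} = - 4 \left(\left(\left(-1 - q\right) + \left(q + q\right)\right) + q\right) = - 4 \left(\left(\left(-1 - q\right) + 2 q\right) + q\right) = - 4 \left(\left(-1 + q\right) + q\right) = - 4 \left(-1 + 2 q\right) = 4 - 8 q$)
$X = -44$ ($X = \left(4 - -16\right) - \left(1 - -3\right)^{3} = \left(4 + 16\right) - \left(1 + 3\right)^{3} = 20 - 4^{3} = 20 - 64 = -44$)
$\left(X - 134\right)^{2} = \left(-44 - 134\right)^{2} = \left(-178\right)^{2} = 31684$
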